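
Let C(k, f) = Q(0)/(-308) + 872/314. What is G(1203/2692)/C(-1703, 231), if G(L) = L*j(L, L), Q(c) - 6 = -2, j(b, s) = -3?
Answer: -43629201/89953180 ≈ -0.48502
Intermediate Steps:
Q(c) = 4 (Q(c) = 6 - 2 = 4)
C(k, f) = 33415/12089 (C(k, f) = 4/(-308) + 872/314 = 4*(-1/308) + 872*(1/314) = -1/77 + 436/157 = 33415/12089)
G(L) = -3*L (G(L) = L*(-3) = -3*L)
G(1203/2692)/C(-1703, 231) = (-3609/2692)/(33415/12089) = -3609/2692*(12089/33415) = -3*1203/2692*(12089/33415) = -3609/2692*12089/33415 = -43629201/89953180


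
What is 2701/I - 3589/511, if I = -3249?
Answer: -13040872/1660239 ≈ -7.8548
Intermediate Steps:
2701/I - 3589/511 = 2701/(-3249) - 3589/511 = 2701*(-1/3249) - 3589*1/511 = -2701/3249 - 3589/511 = -13040872/1660239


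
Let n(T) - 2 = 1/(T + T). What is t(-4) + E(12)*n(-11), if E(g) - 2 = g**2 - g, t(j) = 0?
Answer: 2881/11 ≈ 261.91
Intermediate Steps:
n(T) = 2 + 1/(2*T) (n(T) = 2 + 1/(T + T) = 2 + 1/(2*T))
E(g) = 2 + g**2 - g (E(g) = 2 + (g**2 - g) = 2 + g**2 - g)
t(-4) + E(12)*n(-11) = 0 + (2 + 12**2 - 1*12)*(2 + (1/2)/(-11)) = 0 + (2 + 144 - 12)*(2 + (1/2)*(-1/11)) = 0 + 134*(2 - 1/22) = 0 + 134*(43/22) = 0 + 2881/11 = 2881/11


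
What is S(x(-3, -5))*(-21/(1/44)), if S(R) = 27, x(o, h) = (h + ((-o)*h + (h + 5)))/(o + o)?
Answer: -24948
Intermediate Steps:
x(o, h) = (5 + 2*h - h*o)/(2*o) (x(o, h) = (h + (-h*o + (5 + h)))/((2*o)) = (h + (5 + h - h*o))*(1/(2*o)) = (5 + 2*h - h*o)*(1/(2*o)) = (5 + 2*h - h*o)/(2*o))
S(x(-3, -5))*(-21/(1/44)) = 27*(-21/(1/44)) = 27*(-21/1/44) = 27*(-21*44) = 27*(-924) = -24948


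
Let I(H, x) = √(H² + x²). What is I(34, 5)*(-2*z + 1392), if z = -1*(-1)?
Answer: 1390*√1181 ≈ 47768.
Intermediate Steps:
z = 1
I(34, 5)*(-2*z + 1392) = √(34² + 5²)*(-2*1 + 1392) = √(1156 + 25)*(-2 + 1392) = √1181*1390 = 1390*√1181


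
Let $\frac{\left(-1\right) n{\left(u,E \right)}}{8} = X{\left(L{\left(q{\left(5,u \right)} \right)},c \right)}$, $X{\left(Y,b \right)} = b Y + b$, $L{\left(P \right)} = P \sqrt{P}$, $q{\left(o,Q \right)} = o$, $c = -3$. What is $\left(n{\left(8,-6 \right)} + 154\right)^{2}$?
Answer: $103684 + 42720 \sqrt{5} \approx 1.9921 \cdot 10^{5}$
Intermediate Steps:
$L{\left(P \right)} = P^{\frac{3}{2}}$
$X{\left(Y,b \right)} = b + Y b$ ($X{\left(Y,b \right)} = Y b + b = b + Y b$)
$n{\left(u,E \right)} = 24 + 120 \sqrt{5}$ ($n{\left(u,E \right)} = - 8 \left(- 3 \left(1 + 5^{\frac{3}{2}}\right)\right) = - 8 \left(- 3 \left(1 + 5 \sqrt{5}\right)\right) = - 8 \left(-3 - 15 \sqrt{5}\right) = 24 + 120 \sqrt{5}$)
$\left(n{\left(8,-6 \right)} + 154\right)^{2} = \left(\left(24 + 120 \sqrt{5}\right) + 154\right)^{2} = \left(178 + 120 \sqrt{5}\right)^{2}$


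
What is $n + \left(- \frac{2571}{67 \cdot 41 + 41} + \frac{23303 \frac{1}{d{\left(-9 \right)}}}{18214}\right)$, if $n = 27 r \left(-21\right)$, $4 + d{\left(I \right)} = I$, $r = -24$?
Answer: $\frac{641615942003}{47153444} \approx 13607.0$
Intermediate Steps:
$d{\left(I \right)} = -4 + I$
$n = 13608$ ($n = 27 \left(-24\right) \left(-21\right) = \left(-648\right) \left(-21\right) = 13608$)
$n + \left(- \frac{2571}{67 \cdot 41 + 41} + \frac{23303 \frac{1}{d{\left(-9 \right)}}}{18214}\right) = 13608 + \left(- \frac{2571}{67 \cdot 41 + 41} + \frac{23303 \frac{1}{-4 - 9}}{18214}\right) = 13608 + \left(- \frac{2571}{2747 + 41} + \frac{23303}{-13} \cdot \frac{1}{18214}\right) = 13608 - \left(\frac{2571}{2788} - 23303 \left(- \frac{1}{13}\right) \frac{1}{18214}\right) = 13608 - \frac{48123949}{47153444} = \frac{641615942003}{47153444}$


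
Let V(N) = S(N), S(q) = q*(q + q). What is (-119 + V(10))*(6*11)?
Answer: 5346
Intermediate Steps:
S(q) = 2*q² (S(q) = q*(2*q) = 2*q²)
V(N) = 2*N²
(-119 + V(10))*(6*11) = (-119 + 2*10²)*(6*11) = (-119 + 2*100)*66 = (-119 + 200)*66 = 81*66 = 5346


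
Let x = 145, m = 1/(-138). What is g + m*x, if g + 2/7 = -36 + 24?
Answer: -12883/966 ≈ -13.336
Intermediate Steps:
g = -86/7 (g = -2/7 + (-36 + 24) = -2/7 - 12 = -86/7 ≈ -12.286)
m = -1/138 ≈ -0.0072464
g + m*x = -86/7 - 1/138*145 = -86/7 - 145/138 = -12883/966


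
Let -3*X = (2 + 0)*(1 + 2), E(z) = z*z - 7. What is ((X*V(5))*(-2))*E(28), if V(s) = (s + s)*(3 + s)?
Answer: 248640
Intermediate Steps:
E(z) = -7 + z² (E(z) = z² - 7 = -7 + z²)
V(s) = 2*s*(3 + s) (V(s) = (2*s)*(3 + s) = 2*s*(3 + s))
X = -2 (X = -(2 + 0)*(1 + 2)/3 = -2*3/3 = -⅓*6 = -2)
((X*V(5))*(-2))*E(28) = (-4*5*(3 + 5)*(-2))*(-7 + 28²) = (-4*5*8*(-2))*(-7 + 784) = (-2*80*(-2))*777 = -160*(-2)*777 = 320*777 = 248640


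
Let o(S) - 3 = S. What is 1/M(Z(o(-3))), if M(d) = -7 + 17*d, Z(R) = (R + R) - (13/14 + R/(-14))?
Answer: -14/319 ≈ -0.043887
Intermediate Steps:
o(S) = 3 + S
Z(R) = -13/14 + 29*R/14 (Z(R) = 2*R - (13*(1/14) + R*(-1/14)) = 2*R - (13/14 - R/14) = 2*R + (-13/14 + R/14) = -13/14 + 29*R/14)
1/M(Z(o(-3))) = 1/(-7 + 17*(-13/14 + 29*(3 - 3)/14)) = 1/(-7 + 17*(-13/14 + (29/14)*0)) = 1/(-7 + 17*(-13/14 + 0)) = 1/(-7 + 17*(-13/14)) = 1/(-7 - 221/14) = 1/(-319/14) = -14/319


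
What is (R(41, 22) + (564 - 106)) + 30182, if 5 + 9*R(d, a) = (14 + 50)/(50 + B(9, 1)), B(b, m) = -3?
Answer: 1440061/47 ≈ 30640.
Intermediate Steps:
R(d, a) = -19/47 (R(d, a) = -5/9 + ((14 + 50)/(50 - 3))/9 = -5/9 + (64/47)/9 = -5/9 + (64*(1/47))/9 = -5/9 + (⅑)*(64/47) = -5/9 + 64/423 = -19/47)
(R(41, 22) + (564 - 106)) + 30182 = (-19/47 + (564 - 106)) + 30182 = (-19/47 + 458) + 30182 = 21507/47 + 30182 = 1440061/47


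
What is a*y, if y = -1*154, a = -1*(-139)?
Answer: -21406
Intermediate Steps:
a = 139
y = -154
a*y = 139*(-154) = -21406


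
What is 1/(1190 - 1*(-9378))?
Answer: 1/10568 ≈ 9.4625e-5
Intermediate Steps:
1/(1190 - 1*(-9378)) = 1/(1190 + 9378) = 1/10568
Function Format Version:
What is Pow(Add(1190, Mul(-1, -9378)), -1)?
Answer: Rational(1, 10568) ≈ 9.4625e-5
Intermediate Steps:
Pow(Add(1190, Mul(-1, -9378)), -1) = Pow(Add(1190, 9378), -1) = Pow(10568, -1) = Rational(1, 10568)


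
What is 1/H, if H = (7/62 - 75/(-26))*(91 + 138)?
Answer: 403/276632 ≈ 0.0014568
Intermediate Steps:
H = 276632/403 (H = (7*(1/62) - 75*(-1/26))*229 = (7/62 + 75/26)*229 = (1208/403)*229 = 276632/403 ≈ 686.43)
1/H = 1/(276632/403) = 403/276632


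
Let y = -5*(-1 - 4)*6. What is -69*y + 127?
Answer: -10223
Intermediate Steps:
y = 150 (y = -5*(-5)*6 = 25*6 = 150)
-69*y + 127 = -69*150 + 127 = -10350 + 127 = -10223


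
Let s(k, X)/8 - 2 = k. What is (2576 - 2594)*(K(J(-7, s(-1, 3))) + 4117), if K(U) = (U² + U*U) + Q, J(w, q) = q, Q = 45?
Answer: -77220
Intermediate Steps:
s(k, X) = 16 + 8*k
K(U) = 45 + 2*U² (K(U) = (U² + U*U) + 45 = (U² + U²) + 45 = 2*U² + 45 = 45 + 2*U²)
(2576 - 2594)*(K(J(-7, s(-1, 3))) + 4117) = (2576 - 2594)*((45 + 2*(16 + 8*(-1))²) + 4117) = -18*((45 + 2*(16 - 8)²) + 4117) = -18*((45 + 2*8²) + 4117) = -18*((45 + 2*64) + 4117) = -18*((45 + 128) + 4117) = -18*(173 + 4117) = -18*4290 = -77220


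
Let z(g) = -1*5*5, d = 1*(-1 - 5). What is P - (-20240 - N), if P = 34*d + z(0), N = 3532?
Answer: 23543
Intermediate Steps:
d = -6 (d = 1*(-6) = -6)
z(g) = -25 (z(g) = -5*5 = -25)
P = -229 (P = 34*(-6) - 25 = -204 - 25 = -229)
P - (-20240 - N) = -229 - (-20240 - 1*3532) = -229 - (-20240 - 3532) = -229 - 1*(-23772) = -229 + 23772 = 23543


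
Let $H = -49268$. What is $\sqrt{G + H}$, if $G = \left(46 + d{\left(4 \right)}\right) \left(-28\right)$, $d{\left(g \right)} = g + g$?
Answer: $2 i \sqrt{12695} \approx 225.34 i$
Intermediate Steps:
$d{\left(g \right)} = 2 g$
$G = -1512$ ($G = \left(46 + 2 \cdot 4\right) \left(-28\right) = \left(46 + 8\right) \left(-28\right) = 54 \left(-28\right) = -1512$)
$\sqrt{G + H} = \sqrt{-1512 - 49268} = \sqrt{-50780} = 2 i \sqrt{12695}$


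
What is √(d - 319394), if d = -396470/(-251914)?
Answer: 7*I*√103412526777339/125957 ≈ 565.15*I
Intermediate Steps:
d = 198235/125957 (d = -396470*(-1/251914) = 198235/125957 ≈ 1.5738)
√(d - 319394) = √(198235/125957 - 319394) = √(-40229711823/125957) = 7*I*√103412526777339/125957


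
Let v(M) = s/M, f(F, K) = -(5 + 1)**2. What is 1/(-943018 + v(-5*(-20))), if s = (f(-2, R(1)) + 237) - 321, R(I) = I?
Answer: -5/4715096 ≈ -1.0604e-6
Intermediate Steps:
f(F, K) = -36 (f(F, K) = -1*6**2 = -1*36 = -36)
s = -120 (s = (-36 + 237) - 321 = 201 - 321 = -120)
v(M) = -120/M
1/(-943018 + v(-5*(-20))) = 1/(-943018 - 120/((-5*(-20)))) = 1/(-943018 - 120/100) = 1/(-943018 - 120*1/100) = 1/(-943018 - 6/5) = 1/(-4715096/5) = -5/4715096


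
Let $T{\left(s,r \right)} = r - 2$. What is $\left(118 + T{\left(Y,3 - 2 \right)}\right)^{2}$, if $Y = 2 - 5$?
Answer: $13689$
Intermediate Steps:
$Y = -3$
$T{\left(s,r \right)} = -2 + r$
$\left(118 + T{\left(Y,3 - 2 \right)}\right)^{2} = \left(118 + \left(-2 + \left(3 - 2\right)\right)\right)^{2} = \left(118 + \left(-2 + 1\right)\right)^{2} = \left(118 - 1\right)^{2} = 117^{2} = 13689$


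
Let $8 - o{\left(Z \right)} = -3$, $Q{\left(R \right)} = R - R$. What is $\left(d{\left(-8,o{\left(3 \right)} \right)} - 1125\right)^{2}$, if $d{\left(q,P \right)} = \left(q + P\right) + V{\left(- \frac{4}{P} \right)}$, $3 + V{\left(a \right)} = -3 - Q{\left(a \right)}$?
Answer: $1272384$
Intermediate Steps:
$Q{\left(R \right)} = 0$
$o{\left(Z \right)} = 11$ ($o{\left(Z \right)} = 8 - -3 = 8 + 3 = 11$)
$V{\left(a \right)} = -6$ ($V{\left(a \right)} = -3 - 3 = -6$)
$d{\left(q,P \right)} = -6 + P + q$ ($d{\left(q,P \right)} = \left(q + P\right) - 6 = \left(P + q\right) - 6 = -6 + P + q$)
$\left(d{\left(-8,o{\left(3 \right)} \right)} - 1125\right)^{2} = \left(\left(-6 + 11 - 8\right) - 1125\right)^{2} = \left(-3 - 1125\right)^{2} = \left(-1128\right)^{2} = 1272384$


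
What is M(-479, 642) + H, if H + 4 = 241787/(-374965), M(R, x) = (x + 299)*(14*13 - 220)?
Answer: -13409740117/374965 ≈ -35763.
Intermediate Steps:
M(R, x) = -11362 - 38*x (M(R, x) = (299 + x)*(182 - 220) = (299 + x)*(-38) = -11362 - 38*x)
H = -1741647/374965 (H = -4 + 241787/(-374965) = -4 + 241787*(-1/374965) = -4 - 241787/374965 = -1741647/374965 ≈ -4.6448)
M(-479, 642) + H = (-11362 - 38*642) - 1741647/374965 = (-11362 - 24396) - 1741647/374965 = -35758 - 1741647/374965 = -13409740117/374965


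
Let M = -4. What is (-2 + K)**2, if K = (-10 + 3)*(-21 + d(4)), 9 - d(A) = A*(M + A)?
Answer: 6724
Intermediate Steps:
d(A) = 9 - A*(-4 + A)
K = 84 (K = (-10 + 3)*(-21 + (9 - 1*4**2 + 4*4)) = -7*(-21 + (9 - 1*16 + 16)) = -7*(-21 + (9 - 16 + 16)) = -7*(-21 + 9) = -7*(-12) = 84)
(-2 + K)**2 = (-2 + 84)**2 = 82**2 = 6724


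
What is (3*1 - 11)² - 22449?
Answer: -22385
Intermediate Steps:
(3*1 - 11)² - 22449 = (3 - 11)² - 22449 = (-8)² - 22449 = 64 - 22449 = -22385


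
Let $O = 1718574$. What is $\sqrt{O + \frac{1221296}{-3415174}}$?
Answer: $\frac{\sqrt{3660415437537670}}{46151} \approx 1310.9$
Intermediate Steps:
$\sqrt{O + \frac{1221296}{-3415174}} = \sqrt{1718574 + \frac{1221296}{-3415174}} = \sqrt{1718574 + 1221296 \left(- \frac{1}{3415174}\right)} = \sqrt{1718574 - \frac{16504}{46151}} = \sqrt{\frac{79313892170}{46151}} = \frac{\sqrt{3660415437537670}}{46151}$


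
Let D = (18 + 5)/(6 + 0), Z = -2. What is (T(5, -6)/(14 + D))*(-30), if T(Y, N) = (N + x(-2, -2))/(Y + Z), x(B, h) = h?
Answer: 480/107 ≈ 4.4860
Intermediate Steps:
T(Y, N) = (-2 + N)/(-2 + Y) (T(Y, N) = (N - 2)/(Y - 2) = (-2 + N)/(-2 + Y))
D = 23/6 ≈ 3.8333
(T(5, -6)/(14 + D))*(-30) = (((-2 - 6)/(-2 + 5))/(14 + 23/6))*(-30) = ((-8/3)/(107/6))*(-30) = (6*((⅓)*(-8))/107)*(-30) = ((6/107)*(-8/3))*(-30) = -16/107*(-30) = 480/107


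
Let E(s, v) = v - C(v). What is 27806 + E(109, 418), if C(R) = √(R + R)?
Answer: 28224 - 2*√209 ≈ 28195.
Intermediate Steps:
C(R) = √2*√R (C(R) = √(2*R) = √2*√R)
E(s, v) = v - √2*√v
27806 + E(109, 418) = 27806 + (418 - √2*√418) = 27806 + (418 - 2*√209) = 28224 - 2*√209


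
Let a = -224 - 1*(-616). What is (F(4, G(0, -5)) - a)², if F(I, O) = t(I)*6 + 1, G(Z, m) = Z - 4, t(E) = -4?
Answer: 172225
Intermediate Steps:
G(Z, m) = -4 + Z
a = 392 (a = -224 + 616 = 392)
F(I, O) = -23 (F(I, O) = -4*6 + 1 = -24 + 1 = -23)
(F(4, G(0, -5)) - a)² = (-23 - 1*392)² = (-23 - 392)² = (-415)² = 172225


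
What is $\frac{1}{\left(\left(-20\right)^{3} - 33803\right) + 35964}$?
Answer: $- \frac{1}{5839} \approx -0.00017126$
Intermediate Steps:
$\frac{1}{\left(\left(-20\right)^{3} - 33803\right) + 35964} = \frac{1}{\left(-8000 - 33803\right) + 35964} = \frac{1}{-41803 + 35964} = \frac{1}{-5839} = - \frac{1}{5839}$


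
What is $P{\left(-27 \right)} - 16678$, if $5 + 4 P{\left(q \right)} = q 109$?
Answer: $-17415$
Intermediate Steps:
$P{\left(q \right)} = - \frac{5}{4} + \frac{109 q}{4}$ ($P{\left(q \right)} = - \frac{5}{4} + \frac{q 109}{4} = - \frac{5}{4} + \frac{109 q}{4}$)
$P{\left(-27 \right)} - 16678 = \left(- \frac{5}{4} + \frac{109}{4} \left(-27\right)\right) - 16678 = \left(- \frac{5}{4} - \frac{2943}{4}\right) - 16678 = -737 - 16678 = -17415$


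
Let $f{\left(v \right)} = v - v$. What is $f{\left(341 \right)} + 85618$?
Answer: $85618$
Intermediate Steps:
$f{\left(v \right)} = 0$
$f{\left(341 \right)} + 85618 = 0 + 85618 = 85618$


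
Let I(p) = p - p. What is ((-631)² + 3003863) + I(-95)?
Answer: 3402024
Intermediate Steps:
I(p) = 0
((-631)² + 3003863) + I(-95) = ((-631)² + 3003863) + 0 = (398161 + 3003863) + 0 = 3402024 + 0 = 3402024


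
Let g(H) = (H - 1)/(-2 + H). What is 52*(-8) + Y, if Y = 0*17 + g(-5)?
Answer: -2906/7 ≈ -415.14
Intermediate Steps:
g(H) = (-1 + H)/(-2 + H)
Y = 6/7 (Y = 0*17 + (-1 - 5)/(-2 - 5) = 0 - 6/(-7) = 0 - ⅐*(-6) = 0 + 6/7 = 6/7 ≈ 0.85714)
52*(-8) + Y = 52*(-8) + 6/7 = -416 + 6/7 = -2906/7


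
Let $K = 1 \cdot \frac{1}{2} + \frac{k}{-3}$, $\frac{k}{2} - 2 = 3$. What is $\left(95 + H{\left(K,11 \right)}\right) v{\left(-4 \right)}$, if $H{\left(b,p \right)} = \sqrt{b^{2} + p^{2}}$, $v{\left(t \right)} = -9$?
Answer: $-855 - \frac{3 \sqrt{4645}}{2} \approx -957.23$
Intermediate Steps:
$k = 10$ ($k = 4 + 2 \cdot 3 = 4 + 6 = 10$)
$K = - \frac{17}{6}$ ($K = 1 \cdot \frac{1}{2} + \frac{10}{-3} = 1 \cdot \frac{1}{2} + 10 \left(- \frac{1}{3}\right) = \frac{1}{2} - \frac{10}{3} = - \frac{17}{6} \approx -2.8333$)
$\left(95 + H{\left(K,11 \right)}\right) v{\left(-4 \right)} = \left(95 + \sqrt{\left(- \frac{17}{6}\right)^{2} + 11^{2}}\right) \left(-9\right) = \left(95 + \sqrt{\frac{289}{36} + 121}\right) \left(-9\right) = \left(95 + \sqrt{\frac{4645}{36}}\right) \left(-9\right) = \left(95 + \frac{\sqrt{4645}}{6}\right) \left(-9\right) = -855 - \frac{3 \sqrt{4645}}{2}$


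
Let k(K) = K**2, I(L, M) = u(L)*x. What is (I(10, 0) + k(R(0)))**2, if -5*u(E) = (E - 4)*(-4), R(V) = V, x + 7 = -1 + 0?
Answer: 36864/25 ≈ 1474.6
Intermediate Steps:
x = -8 (x = -7 + (-1 + 0) = -7 - 1 = -8)
u(E) = -16/5 + 4*E/5 (u(E) = -(E - 4)*(-4)/5 = -(-4 + E)*(-4)/5 = -(16 - 4*E)/5 = -16/5 + 4*E/5)
I(L, M) = 128/5 - 32*L/5 (I(L, M) = (-16/5 + 4*L/5)*(-8) = 128/5 - 32*L/5)
(I(10, 0) + k(R(0)))**2 = ((128/5 - 32/5*10) + 0**2)**2 = ((128/5 - 64) + 0)**2 = (-192/5 + 0)**2 = (-192/5)**2 = 36864/25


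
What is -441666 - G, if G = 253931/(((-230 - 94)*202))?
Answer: -28905902437/65448 ≈ -4.4166e+5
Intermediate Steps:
G = -253931/65448 (G = 253931/((-324*202)) = 253931/(-65448) = 253931*(-1/65448) = -253931/65448 ≈ -3.8799)
-441666 - G = -441666 - 1*(-253931/65448) = -441666 + 253931/65448 = -28905902437/65448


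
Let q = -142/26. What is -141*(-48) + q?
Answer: 87913/13 ≈ 6762.5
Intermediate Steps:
q = -71/13 (q = -142*1/26 = -71/13 ≈ -5.4615)
-141*(-48) + q = -141*(-48) - 71/13 = 6768 - 71/13 = 87913/13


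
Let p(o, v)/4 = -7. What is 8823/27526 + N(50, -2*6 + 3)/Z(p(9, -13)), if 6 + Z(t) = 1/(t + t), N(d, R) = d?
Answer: -74099449/9276262 ≈ -7.9881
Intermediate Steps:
p(o, v) = -28 (p(o, v) = 4*(-7) = -28)
Z(t) = -6 + 1/(2*t) (Z(t) = -6 + 1/(t + t) = -6 + 1/(2*t))
8823/27526 + N(50, -2*6 + 3)/Z(p(9, -13)) = 8823/27526 + 50/(-6 + (½)/(-28)) = 8823*(1/27526) + 50/(-6 + (½)*(-1/28)) = 8823/27526 + 50/(-6 - 1/56) = 8823/27526 + 50/(-337/56) = 8823/27526 + 50*(-56/337) = 8823/27526 - 2800/337 = -74099449/9276262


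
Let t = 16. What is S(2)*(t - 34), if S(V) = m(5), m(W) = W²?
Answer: -450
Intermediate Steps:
S(V) = 25 (S(V) = 5² = 25)
S(2)*(t - 34) = 25*(16 - 34) = 25*(-18) = -450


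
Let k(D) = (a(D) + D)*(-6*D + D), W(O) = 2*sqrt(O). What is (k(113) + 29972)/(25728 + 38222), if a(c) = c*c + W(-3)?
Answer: -3624179/31975 - 113*I*sqrt(3)/6395 ≈ -113.34 - 0.030605*I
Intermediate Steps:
a(c) = c**2 + 2*I*sqrt(3) (a(c) = c*c + 2*sqrt(-3) = c**2 + 2*(I*sqrt(3)) = c**2 + 2*I*sqrt(3))
k(D) = -5*D*(D + D**2 + 2*I*sqrt(3)) (k(D) = ((D**2 + 2*I*sqrt(3)) + D)*(-6*D + D) = (D + D**2 + 2*I*sqrt(3))*(-5*D) = -5*D*(D + D**2 + 2*I*sqrt(3)))
(k(113) + 29972)/(25728 + 38222) = (-5*113*(113 + 113**2 + 2*I*sqrt(3)) + 29972)/(25728 + 38222) = (-5*113*(113 + 12769 + 2*I*sqrt(3)) + 29972)/63950 = (-5*113*(12882 + 2*I*sqrt(3)) + 29972)*(1/63950) = ((-7278330 - 1130*I*sqrt(3)) + 29972)*(1/63950) = (-7248358 - 1130*I*sqrt(3))*(1/63950) = -3624179/31975 - 113*I*sqrt(3)/6395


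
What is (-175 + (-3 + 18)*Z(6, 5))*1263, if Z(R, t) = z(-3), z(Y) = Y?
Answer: -277860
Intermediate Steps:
Z(R, t) = -3
(-175 + (-3 + 18)*Z(6, 5))*1263 = (-175 + (-3 + 18)*(-3))*1263 = (-175 + 15*(-3))*1263 = (-175 - 45)*1263 = -220*1263 = -277860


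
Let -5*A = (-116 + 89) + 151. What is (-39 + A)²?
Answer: 101761/25 ≈ 4070.4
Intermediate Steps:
A = -124/5 (A = -((-116 + 89) + 151)/5 = -(-27 + 151)/5 = -⅕*124 = -124/5 ≈ -24.800)
(-39 + A)² = (-39 - 124/5)² = (-319/5)² = 101761/25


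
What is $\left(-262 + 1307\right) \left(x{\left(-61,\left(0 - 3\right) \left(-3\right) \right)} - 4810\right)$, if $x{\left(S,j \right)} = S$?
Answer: $-5090195$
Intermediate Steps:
$\left(-262 + 1307\right) \left(x{\left(-61,\left(0 - 3\right) \left(-3\right) \right)} - 4810\right) = \left(-262 + 1307\right) \left(-61 - 4810\right) = 1045 \left(-4871\right) = -5090195$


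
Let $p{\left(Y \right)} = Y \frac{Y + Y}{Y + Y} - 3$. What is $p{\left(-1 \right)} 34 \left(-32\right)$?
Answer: $4352$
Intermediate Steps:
$p{\left(Y \right)} = -3 + Y$ ($p{\left(Y \right)} = Y \frac{2 Y}{2 Y} - 3 = Y 2 Y \frac{1}{2 Y} - 3 = Y 1 - 3 = Y - 3 = -3 + Y$)
$p{\left(-1 \right)} 34 \left(-32\right) = \left(-3 - 1\right) 34 \left(-32\right) = \left(-4\right) 34 \left(-32\right) = \left(-136\right) \left(-32\right) = 4352$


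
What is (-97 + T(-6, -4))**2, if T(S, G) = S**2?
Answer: 3721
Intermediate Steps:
(-97 + T(-6, -4))**2 = (-97 + (-6)**2)**2 = (-97 + 36)**2 = (-61)**2 = 3721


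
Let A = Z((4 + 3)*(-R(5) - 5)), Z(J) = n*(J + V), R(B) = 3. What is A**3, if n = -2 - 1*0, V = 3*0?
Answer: 1404928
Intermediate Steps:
V = 0
n = -2 (n = -2 + 0 = -2)
Z(J) = -2*J (Z(J) = -2*(J + 0) = -2*J)
A = 112 (A = -2*(4 + 3)*(-1*3 - 5) = -14*(-3 - 5) = -14*(-8) = -2*(-56) = 112)
A**3 = 112**3 = 1404928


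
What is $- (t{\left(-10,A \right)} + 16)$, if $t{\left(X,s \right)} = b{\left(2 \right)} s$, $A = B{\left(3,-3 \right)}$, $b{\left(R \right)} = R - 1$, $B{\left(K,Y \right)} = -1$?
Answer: $-15$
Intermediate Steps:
$b{\left(R \right)} = -1 + R$
$A = -1$
$t{\left(X,s \right)} = s$ ($t{\left(X,s \right)} = \left(-1 + 2\right) s = 1 s = s$)
$- (t{\left(-10,A \right)} + 16) = - (-1 + 16) = \left(-1\right) 15 = -15$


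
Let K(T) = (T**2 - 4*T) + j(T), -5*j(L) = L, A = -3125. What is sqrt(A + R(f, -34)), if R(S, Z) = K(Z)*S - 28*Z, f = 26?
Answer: sqrt(789895)/5 ≈ 177.75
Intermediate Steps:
j(L) = -L/5
K(T) = T**2 - 21*T/5 (K(T) = (T**2 - 4*T) - T/5 = T**2 - 21*T/5)
R(S, Z) = -28*Z + S*Z*(-21 + 5*Z)/5 (R(S, Z) = (Z*(-21 + 5*Z)/5)*S - 28*Z = S*Z*(-21 + 5*Z)/5 - 28*Z = -28*Z + S*Z*(-21 + 5*Z)/5)
sqrt(A + R(f, -34)) = sqrt(-3125 + (1/5)*(-34)*(-140 + 26*(-21 + 5*(-34)))) = sqrt(-3125 + (1/5)*(-34)*(-140 + 26*(-21 - 170))) = sqrt(-3125 + (1/5)*(-34)*(-140 + 26*(-191))) = sqrt(-3125 + (1/5)*(-34)*(-140 - 4966)) = sqrt(-3125 + (1/5)*(-34)*(-5106)) = sqrt(-3125 + 173604/5) = sqrt(157979/5) = sqrt(789895)/5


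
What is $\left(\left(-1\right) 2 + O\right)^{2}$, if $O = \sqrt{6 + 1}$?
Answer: $\left(2 - \sqrt{7}\right)^{2} \approx 0.41699$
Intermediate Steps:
$O = \sqrt{7} \approx 2.6458$
$\left(\left(-1\right) 2 + O\right)^{2} = \left(\left(-1\right) 2 + \sqrt{7}\right)^{2} = \left(-2 + \sqrt{7}\right)^{2}$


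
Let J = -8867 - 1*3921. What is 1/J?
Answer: -1/12788 ≈ -7.8198e-5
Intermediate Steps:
J = -12788 (J = -8867 - 3921 = -12788)
1/J = 1/(-12788) = -1/12788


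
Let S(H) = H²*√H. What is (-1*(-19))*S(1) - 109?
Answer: -90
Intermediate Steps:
S(H) = H^(5/2)
(-1*(-19))*S(1) - 109 = (-1*(-19))*1^(5/2) - 109 = 19*1 - 109 = 19 - 109 = -90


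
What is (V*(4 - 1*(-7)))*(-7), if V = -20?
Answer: 1540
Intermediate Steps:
(V*(4 - 1*(-7)))*(-7) = -20*(4 - 1*(-7))*(-7) = -20*(4 + 7)*(-7) = -20*11*(-7) = -220*(-7) = 1540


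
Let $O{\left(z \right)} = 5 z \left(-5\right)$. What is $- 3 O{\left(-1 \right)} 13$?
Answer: $-975$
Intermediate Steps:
$O{\left(z \right)} = - 25 z$
$- 3 O{\left(-1 \right)} 13 = - 3 \left(\left(-25\right) \left(-1\right)\right) 13 = \left(-3\right) 25 \cdot 13 = \left(-75\right) 13 = -975$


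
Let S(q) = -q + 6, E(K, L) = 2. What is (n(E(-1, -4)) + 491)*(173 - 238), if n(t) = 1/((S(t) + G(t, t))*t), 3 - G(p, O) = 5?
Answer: -127725/4 ≈ -31931.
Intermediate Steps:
G(p, O) = -2 (G(p, O) = 3 - 1*5 = 3 - 5 = -2)
S(q) = 6 - q
n(t) = 1/(t*(4 - t)) (n(t) = 1/(((6 - t) - 2)*t) = 1/((4 - t)*t) = 1/(t*(4 - t)))
(n(E(-1, -4)) + 491)*(173 - 238) = (-1/(2*(-4 + 2)) + 491)*(173 - 238) = (-1*½/(-2) + 491)*(-65) = (-1*½*(-½) + 491)*(-65) = (¼ + 491)*(-65) = (1965/4)*(-65) = -127725/4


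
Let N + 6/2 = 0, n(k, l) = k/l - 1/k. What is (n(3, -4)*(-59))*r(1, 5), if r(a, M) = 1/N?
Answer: -767/36 ≈ -21.306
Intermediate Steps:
n(k, l) = -1/k + k/l
N = -3 (N = -3 + 0 = -3)
r(a, M) = -⅓ (r(a, M) = 1/(-3) = -⅓)
(n(3, -4)*(-59))*r(1, 5) = ((-1/3 + 3/(-4))*(-59))*(-⅓) = ((-1*⅓ + 3*(-¼))*(-59))*(-⅓) = ((-⅓ - ¾)*(-59))*(-⅓) = -13/12*(-59)*(-⅓) = (767/12)*(-⅓) = -767/36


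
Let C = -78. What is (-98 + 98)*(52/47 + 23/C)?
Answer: 0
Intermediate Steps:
(-98 + 98)*(52/47 + 23/C) = (-98 + 98)*(52/47 + 23/(-78)) = 0*(52*(1/47) + 23*(-1/78)) = 0*(52/47 - 23/78) = 0*(2975/3666) = 0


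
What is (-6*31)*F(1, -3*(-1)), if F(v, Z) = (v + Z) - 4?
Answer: 0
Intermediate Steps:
F(v, Z) = -4 + Z + v (F(v, Z) = (Z + v) - 4 = -4 + Z + v)
(-6*31)*F(1, -3*(-1)) = (-6*31)*(-4 - 3*(-1) + 1) = -186*(-4 + 3 + 1) = -186*0 = 0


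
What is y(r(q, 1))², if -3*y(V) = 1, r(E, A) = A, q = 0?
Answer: ⅑ ≈ 0.11111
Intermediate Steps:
y(V) = -⅓ (y(V) = -⅓*1 = -⅓)
y(r(q, 1))² = (-⅓)² = ⅑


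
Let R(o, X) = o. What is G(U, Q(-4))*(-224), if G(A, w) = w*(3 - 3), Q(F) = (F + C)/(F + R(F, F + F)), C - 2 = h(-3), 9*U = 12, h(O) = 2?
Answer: 0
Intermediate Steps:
U = 4/3 (U = (⅑)*12 = 4/3 ≈ 1.3333)
C = 4 (C = 2 + 2 = 4)
Q(F) = (4 + F)/(2*F) (Q(F) = (F + 4)/(F + F) = (4 + F)/((2*F)) = (4 + F)*(1/(2*F)) = (4 + F)/(2*F))
G(A, w) = 0 (G(A, w) = w*0 = 0)
G(U, Q(-4))*(-224) = 0*(-224) = 0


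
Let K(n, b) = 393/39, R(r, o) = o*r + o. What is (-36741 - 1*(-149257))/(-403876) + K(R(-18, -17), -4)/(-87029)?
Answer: -31837730572/114234004313 ≈ -0.27871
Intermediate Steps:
R(r, o) = o + o*r
K(n, b) = 131/13 (K(n, b) = 393*(1/39) = 131/13)
(-36741 - 1*(-149257))/(-403876) + K(R(-18, -17), -4)/(-87029) = (-36741 - 1*(-149257))/(-403876) + (131/13)/(-87029) = (-36741 + 149257)*(-1/403876) + (131/13)*(-1/87029) = 112516*(-1/403876) - 131/1131377 = -28129/100969 - 131/1131377 = -31837730572/114234004313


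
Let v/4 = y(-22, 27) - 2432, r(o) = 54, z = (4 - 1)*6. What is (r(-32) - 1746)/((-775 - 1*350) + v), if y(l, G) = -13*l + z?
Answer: 1692/9637 ≈ 0.17557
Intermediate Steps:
z = 18 (z = 3*6 = 18)
y(l, G) = 18 - 13*l (y(l, G) = -13*l + 18 = 18 - 13*l)
v = -8512 (v = 4*((18 - 13*(-22)) - 2432) = 4*((18 + 286) - 2432) = 4*(304 - 2432) = 4*(-2128) = -8512)
(r(-32) - 1746)/((-775 - 1*350) + v) = (54 - 1746)/((-775 - 1*350) - 8512) = -1692/((-775 - 350) - 8512) = -1692/(-1125 - 8512) = -1692/(-9637) = -1692*(-1/9637) = 1692/9637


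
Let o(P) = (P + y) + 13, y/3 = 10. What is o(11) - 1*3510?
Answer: -3456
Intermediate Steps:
y = 30 (y = 3*10 = 30)
o(P) = 43 + P (o(P) = (P + 30) + 13 = (30 + P) + 13 = 43 + P)
o(11) - 1*3510 = (43 + 11) - 1*3510 = 54 - 3510 = -3456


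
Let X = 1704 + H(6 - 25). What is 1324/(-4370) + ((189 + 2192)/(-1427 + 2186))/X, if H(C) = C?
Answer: -7316863/24299385 ≈ -0.30111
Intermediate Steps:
X = 1685 (X = 1704 + (6 - 25) = 1704 - 19 = 1685)
1324/(-4370) + ((189 + 2192)/(-1427 + 2186))/X = 1324/(-4370) + ((189 + 2192)/(-1427 + 2186))/1685 = 1324*(-1/4370) + (2381/759)*(1/1685) = -662/2185 + (2381*(1/759))*(1/1685) = -662/2185 + (2381/759)*(1/1685) = -662/2185 + 2381/1278915 = -7316863/24299385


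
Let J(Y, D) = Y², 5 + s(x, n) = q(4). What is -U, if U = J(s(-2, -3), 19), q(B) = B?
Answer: -1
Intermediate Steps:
s(x, n) = -1 (s(x, n) = -5 + 4 = -1)
U = 1 (U = (-1)² = 1)
-U = -1*1 = -1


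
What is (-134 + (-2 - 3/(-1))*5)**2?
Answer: 16641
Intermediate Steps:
(-134 + (-2 - 3/(-1))*5)**2 = (-134 + (-2 - 3*(-1))*5)**2 = (-134 + (-2 + 3)*5)**2 = (-134 + 1*5)**2 = (-134 + 5)**2 = (-129)**2 = 16641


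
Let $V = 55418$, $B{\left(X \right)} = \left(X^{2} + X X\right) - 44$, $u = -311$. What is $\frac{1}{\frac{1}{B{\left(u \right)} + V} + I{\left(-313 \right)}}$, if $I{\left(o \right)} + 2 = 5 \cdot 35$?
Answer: $\frac{248816}{43045169} \approx 0.0057803$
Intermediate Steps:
$B{\left(X \right)} = -44 + 2 X^{2}$ ($B{\left(X \right)} = \left(X^{2} + X^{2}\right) - 44 = 2 X^{2} - 44 = -44 + 2 X^{2}$)
$I{\left(o \right)} = 173$ ($I{\left(o \right)} = -2 + 5 \cdot 35 = -2 + 175 = 173$)
$\frac{1}{\frac{1}{B{\left(u \right)} + V} + I{\left(-313 \right)}} = \frac{1}{\frac{1}{\left(-44 + 2 \left(-311\right)^{2}\right) + 55418} + 173} = \frac{1}{\frac{1}{\left(-44 + 2 \cdot 96721\right) + 55418} + 173} = \frac{1}{\frac{1}{\left(-44 + 193442\right) + 55418} + 173} = \frac{1}{\frac{1}{193398 + 55418} + 173} = \frac{1}{\frac{1}{248816} + 173} = \frac{1}{\frac{43045169}{248816}} = \frac{248816}{43045169}$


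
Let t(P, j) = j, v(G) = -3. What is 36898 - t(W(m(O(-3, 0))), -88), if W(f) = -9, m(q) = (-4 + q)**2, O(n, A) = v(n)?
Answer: 36986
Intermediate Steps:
O(n, A) = -3
36898 - t(W(m(O(-3, 0))), -88) = 36898 - 1*(-88) = 36898 + 88 = 36986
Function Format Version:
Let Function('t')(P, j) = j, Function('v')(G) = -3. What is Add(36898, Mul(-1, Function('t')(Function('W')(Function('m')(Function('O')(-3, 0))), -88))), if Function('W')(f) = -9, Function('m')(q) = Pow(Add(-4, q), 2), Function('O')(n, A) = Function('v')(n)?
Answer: 36986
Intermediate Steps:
Function('O')(n, A) = -3
Add(36898, Mul(-1, Function('t')(Function('W')(Function('m')(Function('O')(-3, 0))), -88))) = Add(36898, Mul(-1, -88)) = Add(36898, 88) = 36986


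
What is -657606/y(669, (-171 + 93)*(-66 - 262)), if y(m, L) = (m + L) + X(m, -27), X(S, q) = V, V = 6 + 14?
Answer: -657606/26273 ≈ -25.030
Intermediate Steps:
V = 20
X(S, q) = 20
y(m, L) = 20 + L + m (y(m, L) = (m + L) + 20 = (L + m) + 20 = 20 + L + m)
-657606/y(669, (-171 + 93)*(-66 - 262)) = -657606/(20 + (-171 + 93)*(-66 - 262) + 669) = -657606/(20 - 78*(-328) + 669) = -657606/(20 + 25584 + 669) = -657606/26273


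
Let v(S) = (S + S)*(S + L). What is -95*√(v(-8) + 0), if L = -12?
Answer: -760*√5 ≈ -1699.4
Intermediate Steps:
v(S) = 2*S*(-12 + S) (v(S) = (S + S)*(S - 12) = (2*S)*(-12 + S) = 2*S*(-12 + S))
-95*√(v(-8) + 0) = -95*√(2*(-8)*(-12 - 8) + 0) = -95*√(2*(-8)*(-20) + 0) = -95*√(320 + 0) = -760*√5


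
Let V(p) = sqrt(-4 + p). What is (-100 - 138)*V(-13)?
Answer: -238*I*sqrt(17) ≈ -981.3*I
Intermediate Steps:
(-100 - 138)*V(-13) = (-100 - 138)*sqrt(-4 - 13) = -238*I*sqrt(17)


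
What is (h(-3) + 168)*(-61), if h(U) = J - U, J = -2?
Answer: -10309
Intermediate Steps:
h(U) = -2 - U
(h(-3) + 168)*(-61) = ((-2 - 1*(-3)) + 168)*(-61) = ((-2 + 3) + 168)*(-61) = (1 + 168)*(-61) = 169*(-61) = -10309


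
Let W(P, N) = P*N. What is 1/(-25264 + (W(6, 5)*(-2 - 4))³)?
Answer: -1/5857264 ≈ -1.7073e-7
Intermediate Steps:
W(P, N) = N*P
1/(-25264 + (W(6, 5)*(-2 - 4))³) = 1/(-25264 + ((5*6)*(-2 - 4))³) = 1/(-25264 + (30*(-6))³) = 1/(-25264 + (-180)³) = 1/(-25264 - 5832000) = 1/(-5857264) = -1/5857264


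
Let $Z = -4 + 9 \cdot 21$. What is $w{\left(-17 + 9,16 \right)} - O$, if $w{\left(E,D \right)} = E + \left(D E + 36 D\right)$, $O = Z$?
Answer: $255$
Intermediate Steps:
$Z = 185$ ($Z = -4 + 189 = 185$)
$O = 185$
$w{\left(E,D \right)} = E + 36 D + D E$ ($w{\left(E,D \right)} = E + \left(36 D + D E\right) = E + 36 D + D E$)
$w{\left(-17 + 9,16 \right)} - O = \left(\left(-17 + 9\right) + 36 \cdot 16 + 16 \left(-17 + 9\right)\right) - 185 = \left(-8 + 576 + 16 \left(-8\right)\right) - 185 = \left(-8 + 576 - 128\right) - 185 = 440 - 185 = 255$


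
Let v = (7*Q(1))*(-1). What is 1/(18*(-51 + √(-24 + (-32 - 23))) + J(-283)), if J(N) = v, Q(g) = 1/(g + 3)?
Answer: -14716/13944577 - 288*I*√79/13944577 ≈ -0.0010553 - 0.00018357*I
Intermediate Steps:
Q(g) = 1/(3 + g)
v = -7/4 (v = (7/(3 + 1))*(-1) = (7/4)*(-1) = -7/4 ≈ -1.7500)
J(N) = -7/4
1/(18*(-51 + √(-24 + (-32 - 23))) + J(-283)) = 1/(18*(-51 + √(-24 + (-32 - 23))) - 7/4) = 1/(18*(-51 + √(-24 - 55)) - 7/4) = 1/(18*(-51 + √(-79)) - 7/4) = 1/(18*(-51 + I*√79) - 7/4) = 1/((-918 + 18*I*√79) - 7/4) = 1/(-3679/4 + 18*I*√79)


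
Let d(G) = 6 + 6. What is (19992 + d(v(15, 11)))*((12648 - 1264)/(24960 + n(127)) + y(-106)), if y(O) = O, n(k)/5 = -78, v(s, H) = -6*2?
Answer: -8645182024/4095 ≈ -2.1112e+6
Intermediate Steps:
v(s, H) = -12
n(k) = -390 (n(k) = 5*(-78) = -390)
d(G) = 12
(19992 + d(v(15, 11)))*((12648 - 1264)/(24960 + n(127)) + y(-106)) = (19992 + 12)*((12648 - 1264)/(24960 - 390) - 106) = 20004*(11384/24570 - 106) = 20004*(11384*(1/24570) - 106) = 20004*(5692/12285 - 106) = 20004*(-1296518/12285) = -8645182024/4095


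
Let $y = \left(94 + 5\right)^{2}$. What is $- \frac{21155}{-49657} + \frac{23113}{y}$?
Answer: $\frac{1355062396}{486688257} \approx 2.7843$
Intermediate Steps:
$y = 9801$ ($y = 99^{2} = 9801$)
$- \frac{21155}{-49657} + \frac{23113}{y} = - \frac{21155}{-49657} + \frac{23113}{9801} = \left(-21155\right) \left(- \frac{1}{49657}\right) + 23113 \cdot \frac{1}{9801} = \frac{21155}{49657} + \frac{23113}{9801} = \frac{1355062396}{486688257}$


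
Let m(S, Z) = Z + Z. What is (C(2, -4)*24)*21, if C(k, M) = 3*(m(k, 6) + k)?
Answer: 21168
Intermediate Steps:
m(S, Z) = 2*Z
C(k, M) = 36 + 3*k (C(k, M) = 3*(2*6 + k) = 3*(12 + k) = 36 + 3*k)
(C(2, -4)*24)*21 = ((36 + 3*2)*24)*21 = ((36 + 6)*24)*21 = (42*24)*21 = 1008*21 = 21168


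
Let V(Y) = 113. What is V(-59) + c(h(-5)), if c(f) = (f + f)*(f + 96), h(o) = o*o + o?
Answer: 4753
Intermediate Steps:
h(o) = o + o² (h(o) = o² + o = o + o²)
c(f) = 2*f*(96 + f) (c(f) = (2*f)*(96 + f) = 2*f*(96 + f))
V(-59) + c(h(-5)) = 113 + 2*(-5*(1 - 5))*(96 - 5*(1 - 5)) = 113 + 2*(-5*(-4))*(96 - 5*(-4)) = 113 + 2*20*(96 + 20) = 113 + 2*20*116 = 113 + 4640 = 4753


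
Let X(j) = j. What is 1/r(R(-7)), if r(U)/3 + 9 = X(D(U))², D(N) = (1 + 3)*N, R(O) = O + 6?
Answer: 1/21 ≈ 0.047619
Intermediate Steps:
R(O) = 6 + O
D(N) = 4*N
r(U) = -27 + 48*U² (r(U) = -27 + 3*(4*U)² = -27 + 3*(16*U²) = -27 + 48*U²)
1/r(R(-7)) = 1/(-27 + 48*(6 - 7)²) = 1/(-27 + 48*(-1)²) = 1/(-27 + 48*1) = 1/(-27 + 48) = 1/21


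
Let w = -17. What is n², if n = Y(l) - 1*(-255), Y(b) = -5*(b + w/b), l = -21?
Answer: 55875625/441 ≈ 1.2670e+5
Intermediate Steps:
Y(b) = -5*b + 85/b (Y(b) = -5*(b - 17/b) = -5*b + 85/b)
n = 7475/21 (n = (-5*(-21) + 85/(-21)) - 1*(-255) = (105 + 85*(-1/21)) + 255 = (105 - 85/21) + 255 = 2120/21 + 255 = 7475/21 ≈ 355.95)
n² = (7475/21)² = 55875625/441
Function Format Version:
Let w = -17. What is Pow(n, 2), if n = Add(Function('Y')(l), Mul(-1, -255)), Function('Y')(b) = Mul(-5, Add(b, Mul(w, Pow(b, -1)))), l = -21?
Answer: Rational(55875625, 441) ≈ 1.2670e+5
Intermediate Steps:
Function('Y')(b) = Add(Mul(-5, b), Mul(85, Pow(b, -1))) (Function('Y')(b) = Mul(-5, Add(b, Mul(-17, Pow(b, -1)))) = Add(Mul(-5, b), Mul(85, Pow(b, -1))))
n = Rational(7475, 21) (n = Add(Add(Mul(-5, -21), Mul(85, Pow(-21, -1))), Mul(-1, -255)) = Add(Add(105, Mul(85, Rational(-1, 21))), 255) = Add(Add(105, Rational(-85, 21)), 255) = Add(Rational(2120, 21), 255) = Rational(7475, 21) ≈ 355.95)
Pow(n, 2) = Pow(Rational(7475, 21), 2) = Rational(55875625, 441)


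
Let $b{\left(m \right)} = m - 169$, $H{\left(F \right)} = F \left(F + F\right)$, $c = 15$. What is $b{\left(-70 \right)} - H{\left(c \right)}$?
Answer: $-689$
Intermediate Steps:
$H{\left(F \right)} = 2 F^{2}$ ($H{\left(F \right)} = F 2 F = 2 F^{2}$)
$b{\left(m \right)} = -169 + m$
$b{\left(-70 \right)} - H{\left(c \right)} = \left(-169 - 70\right) - 2 \cdot 15^{2} = -239 - 2 \cdot 225 = -239 - 450 = -689$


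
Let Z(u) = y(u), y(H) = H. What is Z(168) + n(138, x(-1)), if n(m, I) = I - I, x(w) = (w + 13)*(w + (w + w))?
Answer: 168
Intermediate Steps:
x(w) = 3*w*(13 + w) (x(w) = (13 + w)*(w + 2*w) = (13 + w)*(3*w) = 3*w*(13 + w))
n(m, I) = 0
Z(u) = u
Z(168) + n(138, x(-1)) = 168 + 0 = 168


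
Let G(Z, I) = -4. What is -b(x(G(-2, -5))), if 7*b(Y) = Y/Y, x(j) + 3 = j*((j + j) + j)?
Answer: -1/7 ≈ -0.14286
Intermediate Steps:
x(j) = -3 + 3*j**2 (x(j) = -3 + j*((j + j) + j) = -3 + j*(2*j + j) = -3 + j*(3*j) = -3 + 3*j**2)
b(Y) = 1/7 (b(Y) = (Y/Y)/7 = (1/7)*1 = 1/7)
-b(x(G(-2, -5))) = -1*1/7 = -1/7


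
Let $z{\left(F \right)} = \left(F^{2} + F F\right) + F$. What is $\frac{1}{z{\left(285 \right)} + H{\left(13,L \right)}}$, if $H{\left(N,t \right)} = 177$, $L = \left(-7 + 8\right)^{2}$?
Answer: $\frac{1}{162912} \approx 6.1383 \cdot 10^{-6}$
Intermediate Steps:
$z{\left(F \right)} = F + 2 F^{2}$ ($z{\left(F \right)} = \left(F^{2} + F^{2}\right) + F = 2 F^{2} + F = F + 2 F^{2}$)
$L = 1$ ($L = 1^{2} = 1$)
$\frac{1}{z{\left(285 \right)} + H{\left(13,L \right)}} = \frac{1}{285 \left(1 + 2 \cdot 285\right) + 177} = \frac{1}{285 \left(1 + 570\right) + 177} = \frac{1}{285 \cdot 571 + 177} = \frac{1}{162735 + 177} = \frac{1}{162912}$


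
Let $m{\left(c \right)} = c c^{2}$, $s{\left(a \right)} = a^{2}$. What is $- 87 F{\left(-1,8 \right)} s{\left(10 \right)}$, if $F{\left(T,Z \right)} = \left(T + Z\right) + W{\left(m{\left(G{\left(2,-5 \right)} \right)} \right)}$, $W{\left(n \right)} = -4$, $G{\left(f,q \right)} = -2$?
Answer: $-26100$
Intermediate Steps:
$m{\left(c \right)} = c^{3}$
$F{\left(T,Z \right)} = -4 + T + Z$ ($F{\left(T,Z \right)} = \left(T + Z\right) - 4 = -4 + T + Z$)
$- 87 F{\left(-1,8 \right)} s{\left(10 \right)} = - 87 \left(-4 - 1 + 8\right) 10^{2} = \left(-87\right) 3 \cdot 100 = \left(-261\right) 100 = -26100$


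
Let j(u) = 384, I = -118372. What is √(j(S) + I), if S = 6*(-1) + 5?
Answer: 2*I*√29497 ≈ 343.49*I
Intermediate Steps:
S = -1 (S = -6 + 5 = -1)
√(j(S) + I) = √(384 - 118372) = √(-117988) = 2*I*√29497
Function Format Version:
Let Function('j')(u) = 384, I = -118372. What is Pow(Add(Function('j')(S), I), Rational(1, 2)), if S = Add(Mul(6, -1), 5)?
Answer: Mul(2, I, Pow(29497, Rational(1, 2))) ≈ Mul(343.49, I)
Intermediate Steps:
S = -1 (S = Add(-6, 5) = -1)
Pow(Add(Function('j')(S), I), Rational(1, 2)) = Pow(Add(384, -118372), Rational(1, 2)) = Pow(-117988, Rational(1, 2)) = Mul(2, I, Pow(29497, Rational(1, 2)))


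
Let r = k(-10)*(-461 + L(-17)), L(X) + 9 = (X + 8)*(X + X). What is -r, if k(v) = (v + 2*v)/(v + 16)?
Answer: -820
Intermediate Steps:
L(X) = -9 + 2*X*(8 + X) (L(X) = -9 + (X + 8)*(X + X) = -9 + (8 + X)*(2*X) = -9 + 2*X*(8 + X))
k(v) = 3*v/(16 + v) (k(v) = (3*v)/(16 + v) = 3*v/(16 + v))
r = 820 (r = (3*(-10)/(16 - 10))*(-461 + (-9 + 2*(-17)² + 16*(-17))) = (3*(-10)/6)*(-461 + (-9 + 2*289 - 272)) = (3*(-10)*(⅙))*(-461 + (-9 + 578 - 272)) = -5*(-461 + 297) = -5*(-164) = 820)
-r = -1*820 = -820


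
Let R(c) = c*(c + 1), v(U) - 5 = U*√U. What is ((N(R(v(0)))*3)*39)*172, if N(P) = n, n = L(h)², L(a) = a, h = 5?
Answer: 503100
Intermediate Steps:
v(U) = 5 + U^(3/2) (v(U) = 5 + U*√U = 5 + U^(3/2))
R(c) = c*(1 + c)
n = 25 (n = 5² = 25)
N(P) = 25
((N(R(v(0)))*3)*39)*172 = ((25*3)*39)*172 = (75*39)*172 = 2925*172 = 503100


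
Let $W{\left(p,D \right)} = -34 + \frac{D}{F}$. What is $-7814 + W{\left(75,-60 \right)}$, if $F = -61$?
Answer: $- \frac{478668}{61} \approx -7847.0$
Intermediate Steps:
$W{\left(p,D \right)} = -34 - \frac{D}{61}$ ($W{\left(p,D \right)} = -34 + \frac{D}{-61} = -34 + D \left(- \frac{1}{61}\right) = -34 - \frac{D}{61}$)
$-7814 + W{\left(75,-60 \right)} = -7814 - \frac{2014}{61} = - \frac{478668}{61}$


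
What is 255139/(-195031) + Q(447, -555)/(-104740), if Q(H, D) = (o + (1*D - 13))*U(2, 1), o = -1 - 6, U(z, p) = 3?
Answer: -5277366077/4085509388 ≈ -1.2917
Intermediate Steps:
o = -7
Q(H, D) = -60 + 3*D (Q(H, D) = (-7 + (1*D - 13))*3 = (-7 + (D - 13))*3 = (-7 + (-13 + D))*3 = (-20 + D)*3 = -60 + 3*D)
255139/(-195031) + Q(447, -555)/(-104740) = 255139/(-195031) + (-60 + 3*(-555))/(-104740) = 255139*(-1/195031) + (-60 - 1665)*(-1/104740) = -255139/195031 - 1725*(-1/104740) = -255139/195031 + 345/20948 = -5277366077/4085509388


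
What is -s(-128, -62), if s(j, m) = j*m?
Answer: -7936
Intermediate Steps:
-s(-128, -62) = -(-128)*(-62) = -1*7936 = -7936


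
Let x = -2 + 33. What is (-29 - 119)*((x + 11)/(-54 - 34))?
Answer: 777/11 ≈ 70.636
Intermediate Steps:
x = 31
(-29 - 119)*((x + 11)/(-54 - 34)) = (-29 - 119)*((31 + 11)/(-54 - 34)) = -6216/(-88) = -6216*(-1)/88 = -148*(-21/44) = 777/11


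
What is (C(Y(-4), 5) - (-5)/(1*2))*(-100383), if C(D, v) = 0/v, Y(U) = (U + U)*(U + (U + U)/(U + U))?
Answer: -501915/2 ≈ -2.5096e+5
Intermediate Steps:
Y(U) = 2*U*(1 + U) (Y(U) = (2*U)*(U + (2*U)/((2*U))) = (2*U)*(U + (2*U)*(1/(2*U))) = (2*U)*(U + 1) = (2*U)*(1 + U) = 2*U*(1 + U))
C(D, v) = 0
(C(Y(-4), 5) - (-5)/(1*2))*(-100383) = (0 - (-5)/(1*2))*(-100383) = (0 - (-5)/2)*(-100383) = (0 - 1*(-5/2))*(-100383) = (0 + 5/2)*(-100383) = (5/2)*(-100383) = -501915/2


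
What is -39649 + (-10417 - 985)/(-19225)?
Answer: -762240623/19225 ≈ -39648.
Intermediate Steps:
-39649 + (-10417 - 985)/(-19225) = -39649 - 11402*(-1/19225) = -39649 + 11402/19225 = -762240623/19225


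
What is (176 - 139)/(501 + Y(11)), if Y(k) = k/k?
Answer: 37/502 ≈ 0.073705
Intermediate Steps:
Y(k) = 1
(176 - 139)/(501 + Y(11)) = (176 - 139)/(501 + 1) = 37/502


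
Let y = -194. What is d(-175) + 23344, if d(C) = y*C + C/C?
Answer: 57295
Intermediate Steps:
d(C) = 1 - 194*C (d(C) = -194*C + C/C = -194*C + 1 = 1 - 194*C)
d(-175) + 23344 = (1 - 194*(-175)) + 23344 = (1 + 33950) + 23344 = 33951 + 23344 = 57295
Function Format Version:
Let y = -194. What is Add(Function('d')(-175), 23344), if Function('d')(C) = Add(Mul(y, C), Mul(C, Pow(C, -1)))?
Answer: 57295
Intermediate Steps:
Function('d')(C) = Add(1, Mul(-194, C)) (Function('d')(C) = Add(Mul(-194, C), Mul(C, Pow(C, -1))) = Add(Mul(-194, C), 1) = Add(1, Mul(-194, C)))
Add(Function('d')(-175), 23344) = Add(Add(1, Mul(-194, -175)), 23344) = Add(Add(1, 33950), 23344) = Add(33951, 23344) = 57295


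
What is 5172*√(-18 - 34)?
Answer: 10344*I*√13 ≈ 37296.0*I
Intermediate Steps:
5172*√(-18 - 34) = 5172*√(-52) = 5172*(2*I*√13) = 10344*I*√13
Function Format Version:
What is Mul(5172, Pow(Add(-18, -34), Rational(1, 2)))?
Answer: Mul(10344, I, Pow(13, Rational(1, 2))) ≈ Mul(37296., I)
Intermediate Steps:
Mul(5172, Pow(Add(-18, -34), Rational(1, 2))) = Mul(5172, Pow(-52, Rational(1, 2))) = Mul(5172, Mul(2, I, Pow(13, Rational(1, 2)))) = Mul(10344, I, Pow(13, Rational(1, 2)))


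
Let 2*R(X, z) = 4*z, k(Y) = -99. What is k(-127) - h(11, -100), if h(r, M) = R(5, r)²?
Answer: -583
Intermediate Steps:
R(X, z) = 2*z (R(X, z) = (4*z)/2 = 2*z)
h(r, M) = 4*r² (h(r, M) = (2*r)² = 4*r²)
k(-127) - h(11, -100) = -99 - 4*11² = -99 - 4*121 = -99 - 1*484 = -99 - 484 = -583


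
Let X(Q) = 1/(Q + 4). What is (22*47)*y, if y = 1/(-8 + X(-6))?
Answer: -2068/17 ≈ -121.65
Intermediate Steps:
X(Q) = 1/(4 + Q)
y = -2/17 (y = 1/(-8 + 1/(4 - 6)) = 1/(-8 + 1/(-2)) = 1/(-8 - 1/2) = 1/(-17/2) = -2/17 ≈ -0.11765)
(22*47)*y = (22*47)*(-2/17) = 1034*(-2/17) = -2068/17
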